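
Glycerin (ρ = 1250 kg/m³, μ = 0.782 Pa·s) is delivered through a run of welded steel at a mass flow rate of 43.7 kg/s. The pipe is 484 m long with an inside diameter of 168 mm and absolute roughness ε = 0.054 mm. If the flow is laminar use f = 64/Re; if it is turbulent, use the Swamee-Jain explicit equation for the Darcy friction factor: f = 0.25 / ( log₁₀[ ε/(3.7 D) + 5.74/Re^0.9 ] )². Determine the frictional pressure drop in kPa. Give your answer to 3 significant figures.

A = πD²/4 = π(0.168)²/4 = 0.02217 m²; mean velocity V = ṁ/(ρA) = 43.7/(1250 · 0.02217) = 1.577 m/s.
Reynolds number Re = ρVD/μ = 1250 · 1.577 · 0.168 / 0.782 = 423.5.
Re < 2300 → laminar flow, so f = 64/Re = 64/423.5 = 0.1511 (the turbulent correlation is not needed).
Darcy-Weisbach: ΔP = f(L/D)(ρV²/2) = 0.1511·(484/0.168)·(1250·1.577²/2) = 0.1511·2881·1555 = 6.768e+05 Pa.
ΔP = 6.768e+05 Pa = 677 kPa.

ΔP ≈ 677 kPa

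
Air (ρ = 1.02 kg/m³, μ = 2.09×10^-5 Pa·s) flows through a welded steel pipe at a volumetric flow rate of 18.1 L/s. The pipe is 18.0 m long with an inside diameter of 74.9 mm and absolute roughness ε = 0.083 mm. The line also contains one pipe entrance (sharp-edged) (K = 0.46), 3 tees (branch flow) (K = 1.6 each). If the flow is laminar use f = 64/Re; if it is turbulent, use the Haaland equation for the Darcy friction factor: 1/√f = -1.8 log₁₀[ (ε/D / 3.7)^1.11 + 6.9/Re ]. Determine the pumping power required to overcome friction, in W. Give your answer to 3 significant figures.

Q = 18.1 L/s = 18.1/1000 = 0.0181 m³/s.
Cross-sectional area A = πD²/4 = π(0.0749)²/4 = 0.004406 m²; mean velocity V = Q/A = 0.0181/0.004406 = 4.108 m/s.
Reynolds number Re = ρVD/μ = 1.02 · 4.108 · 0.0749 / 2.09e-05 = 1.502e+04.
Re > 4000 → turbulent. Relative roughness ε/D = 8.3e-05/0.0749 = 0.00111. Haaland: 1/√f = -1.8 log₁₀[(0.00111/3.7)^1.11 + 6.9/1.502e+04] = -1.8 log₁₀[0.000123 + 0.00046] = 5.823, so f = 0.02949.
Total minor-loss coefficient ΣK = 1·0.46 + 3·1.6 = 5.26.
ΔP = [f·L/D + ΣK]·(ρV²/2) = [0.02949·18/0.0749 + 5.26]·(1.02·4.108²/2) = [7.088 + 5.26]·8.606 = 106.3 Pa.
Pumping power P = QΔP = 0.0181·106.3 = 1.923 W = 1.92 W.

P ≈ 1.92 W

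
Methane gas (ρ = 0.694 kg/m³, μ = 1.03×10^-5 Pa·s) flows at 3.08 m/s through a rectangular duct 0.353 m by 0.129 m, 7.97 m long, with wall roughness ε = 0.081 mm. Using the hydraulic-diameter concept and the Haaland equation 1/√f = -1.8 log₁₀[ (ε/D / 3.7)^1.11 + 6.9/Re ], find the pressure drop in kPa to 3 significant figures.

ΔP ≈ 0.00320 kPa

Hydraulic diameter D_h = 4A/P = 4·(0.353·0.129)/(2·(0.353+0.129)) = 0.1821/0.964 = 0.189 m.
Re = ρVD_h/μ = 0.694·3.08·0.189/1.03e-05 = 3.921e+04.
ε/D_h = 8.1e-05/0.189 = 0.000429; Haaland gives 1/√f = -1.8 log₁₀[4.28e-05+0.000176] = 6.588, so f = 0.02304.
ΔP = f(L/D_h)(ρV²/2) = 0.02304·7.97/0.189·3.292 = 3.199 Pa.
ΔP = 0.00320 kPa.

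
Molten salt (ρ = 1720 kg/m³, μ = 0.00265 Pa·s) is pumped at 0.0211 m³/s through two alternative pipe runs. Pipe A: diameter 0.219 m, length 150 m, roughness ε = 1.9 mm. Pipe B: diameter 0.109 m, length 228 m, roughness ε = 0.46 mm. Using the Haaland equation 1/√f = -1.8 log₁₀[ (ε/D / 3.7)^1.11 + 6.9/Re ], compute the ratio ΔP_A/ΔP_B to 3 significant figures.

ΔP_A/ΔP_B ≈ 0.0252

Pipe A: V = Q/A = 0.0211/0.03767 = 0.5602 m/s; Re = 7.962e+04; ε/D = 0.00868; Haaland → f = 0.03698; ΔP_A = f(L/D)(ρV²/2) = 6835 Pa.
Pipe B: V = Q/A = 0.0211/0.009331 = 2.261 m/s; Re = 1.6e+05; ε/D = 0.00422; Haaland → f = 0.02952; ΔP_B = f(L/D)(ρV²/2) = 2.716e+05 Pa.
ΔP_A/ΔP_B = 6835/2.716e+05 = 0.0252.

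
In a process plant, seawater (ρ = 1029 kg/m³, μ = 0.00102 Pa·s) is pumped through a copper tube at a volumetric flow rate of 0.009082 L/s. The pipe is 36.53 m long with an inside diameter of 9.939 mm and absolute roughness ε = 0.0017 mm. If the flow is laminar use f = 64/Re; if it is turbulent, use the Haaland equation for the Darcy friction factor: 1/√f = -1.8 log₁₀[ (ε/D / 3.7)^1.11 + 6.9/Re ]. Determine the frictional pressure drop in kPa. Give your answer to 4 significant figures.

ΔP ≈ 1.413 kPa

Q = 0.009082 L/s = 0.009082/1000 = 9.082e-06 m³/s.
Cross-sectional area A = πD²/4 = π(0.009939)²/4 = 7.758e-05 m²; mean velocity V = Q/A = 9.082e-06/7.758e-05 = 0.1171 m/s.
Reynolds number Re = ρVD/μ = 1029 · 0.1171 · 0.009939 / 0.00102 = 1174.
Re < 2300 → laminar flow, so f = 64/Re = 64/1174 = 0.05453 (the turbulent correlation is not needed).
Darcy-Weisbach: ΔP = f(L/D)(ρV²/2) = 0.05453·(36.53/0.009939)·(1029·0.1171²/2) = 0.05453·3675·7.05 = 1413 Pa.
ΔP = 1413 Pa = 1.413 kPa.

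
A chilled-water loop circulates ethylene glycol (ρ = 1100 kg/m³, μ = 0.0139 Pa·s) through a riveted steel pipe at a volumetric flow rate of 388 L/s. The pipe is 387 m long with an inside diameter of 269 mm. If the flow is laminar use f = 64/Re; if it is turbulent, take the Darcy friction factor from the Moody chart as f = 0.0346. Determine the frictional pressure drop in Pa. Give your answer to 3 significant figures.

ΔP ≈ 1.28×10^6 Pa

Q = 388 L/s = 388/1000 = 0.388 m³/s.
Cross-sectional area A = πD²/4 = π(0.269)²/4 = 0.05683 m²; mean velocity V = Q/A = 0.388/0.05683 = 6.827 m/s.
Reynolds number Re = ρVD/μ = 1100 · 6.827 · 0.269 / 0.0139 = 1.453e+05.
Re > 4000 → turbulent; use the Moody-chart value f = 0.0346.
Darcy-Weisbach: ΔP = f(L/D)(ρV²/2) = 0.0346·(387/0.269)·(1100·6.827²/2) = 0.0346·1439·2.564e+04 = 1.276e+06 Pa.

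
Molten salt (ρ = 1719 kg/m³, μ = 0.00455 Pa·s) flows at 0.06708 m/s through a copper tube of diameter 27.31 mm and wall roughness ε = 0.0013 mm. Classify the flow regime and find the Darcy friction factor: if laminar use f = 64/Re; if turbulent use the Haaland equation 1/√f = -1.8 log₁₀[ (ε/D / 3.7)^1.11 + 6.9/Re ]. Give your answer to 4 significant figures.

Re = ρVD/μ = 1719·0.06708·0.02731/0.00455 = 692.1.
Re < 2300 → laminar, so f = 64/Re = 0.09247 (roughness is irrelevant in laminar flow).

f ≈ 0.09247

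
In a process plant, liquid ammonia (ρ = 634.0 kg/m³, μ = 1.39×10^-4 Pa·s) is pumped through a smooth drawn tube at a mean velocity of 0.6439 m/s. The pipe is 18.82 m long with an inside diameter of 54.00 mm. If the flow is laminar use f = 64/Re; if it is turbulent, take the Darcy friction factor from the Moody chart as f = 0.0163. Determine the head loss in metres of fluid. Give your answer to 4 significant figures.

Reynolds number Re = ρVD/μ = 634 · 0.6439 · 0.054 / 0.000139 = 1.586e+05.
Re > 4000 → turbulent; use the Moody-chart value f = 0.0163.
Darcy-Weisbach: ΔP = f(L/D)(ρV²/2) = 0.0163·(18.82/0.054)·(634·0.6439²/2) = 0.0163·348.5·131.4 = 746.6 Pa.
Head loss h_f = ΔP/(ρg) = 746.6/(634·9.81) = 0.1200 m.

h_f ≈ 0.1200 m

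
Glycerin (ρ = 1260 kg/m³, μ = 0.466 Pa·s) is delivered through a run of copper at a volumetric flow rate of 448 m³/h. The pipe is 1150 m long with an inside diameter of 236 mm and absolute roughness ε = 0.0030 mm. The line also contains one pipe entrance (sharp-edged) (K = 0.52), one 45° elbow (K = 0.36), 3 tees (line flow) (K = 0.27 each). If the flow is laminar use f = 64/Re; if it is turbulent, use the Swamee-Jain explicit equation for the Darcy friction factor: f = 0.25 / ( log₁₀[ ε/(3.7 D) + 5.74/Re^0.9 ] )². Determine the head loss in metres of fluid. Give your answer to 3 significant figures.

h_f ≈ 71.6 m

Q = 448 m³/h = 448/3600 = 0.1244 m³/s.
Cross-sectional area A = πD²/4 = π(0.236)²/4 = 0.04374 m²; mean velocity V = Q/A = 0.1244/0.04374 = 2.845 m/s.
Reynolds number Re = ρVD/μ = 1260 · 2.845 · 0.236 / 0.466 = 1815.
Re < 2300 → laminar flow, so f = 64/Re = 64/1815 = 0.03526 (the turbulent correlation is not needed).
Total minor-loss coefficient ΣK = 1·0.52 + 1·0.36 + 3·0.27 = 1.69.
ΔP = [f·L/D + ΣK]·(ρV²/2) = [0.03526·1150/0.236 + 1.69]·(1260·2.845²/2) = [171.8 + 1.69]·5099 = 8.846e+05 Pa.
Head loss h_f = ΔP/(ρg) = 8.846e+05/(1260·9.81) = 71.6 m.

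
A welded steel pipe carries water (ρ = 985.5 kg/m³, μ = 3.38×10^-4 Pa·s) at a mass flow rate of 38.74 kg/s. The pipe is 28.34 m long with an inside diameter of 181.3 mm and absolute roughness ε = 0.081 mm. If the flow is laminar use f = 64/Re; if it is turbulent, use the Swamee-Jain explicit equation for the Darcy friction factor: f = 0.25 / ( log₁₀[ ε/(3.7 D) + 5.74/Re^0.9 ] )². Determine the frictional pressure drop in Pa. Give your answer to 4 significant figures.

A = πD²/4 = π(0.1813)²/4 = 0.02582 m²; mean velocity V = ṁ/(ρA) = 38.74/(985.5 · 0.02582) = 1.523 m/s.
Reynolds number Re = ρVD/μ = 985.5 · 1.523 · 0.1813 / 0.000338 = 8.049e+05.
Re > 4000 → turbulent. Relative roughness ε/D = 8.1e-05/0.1813 = 0.000447. Swamee-Jain: f = 0.25/(log₁₀[0.000447/3.7 + 5.74/8.049e+05^0.9])² = 0.25/(log₁₀[0.000121 + 2.78e-05])² = 0.25/(-3.828)² = 0.01706.
Darcy-Weisbach: ΔP = f(L/D)(ρV²/2) = 0.01706·(28.34/0.1813)·(985.5·1.523²/2) = 0.01706·156.3·1143 = 3047 Pa.

ΔP ≈ 3047 Pa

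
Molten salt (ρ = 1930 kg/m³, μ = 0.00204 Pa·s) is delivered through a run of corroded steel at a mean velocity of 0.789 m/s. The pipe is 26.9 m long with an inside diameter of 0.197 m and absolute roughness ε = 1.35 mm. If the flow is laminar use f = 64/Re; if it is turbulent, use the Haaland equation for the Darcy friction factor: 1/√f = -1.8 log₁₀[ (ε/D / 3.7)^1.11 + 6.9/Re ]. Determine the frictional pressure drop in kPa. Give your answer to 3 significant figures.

ΔP ≈ 2.79 kPa

Reynolds number Re = ρVD/μ = 1930 · 0.789 · 0.197 / 0.00204 = 1.471e+05.
Re > 4000 → turbulent. Relative roughness ε/D = 0.00135/0.197 = 0.00685. Haaland: 1/√f = -1.8 log₁₀[(0.00685/3.7)^1.11 + 6.9/1.471e+05] = -1.8 log₁₀[0.000927 + 4.69e-05] = 5.421, so f = 0.03403.
Darcy-Weisbach: ΔP = f(L/D)(ρV²/2) = 0.03403·(26.9/0.197)·(1930·0.789²/2) = 0.03403·136.5·600.7 = 2792 Pa.
ΔP = 2792 Pa = 2.79 kPa.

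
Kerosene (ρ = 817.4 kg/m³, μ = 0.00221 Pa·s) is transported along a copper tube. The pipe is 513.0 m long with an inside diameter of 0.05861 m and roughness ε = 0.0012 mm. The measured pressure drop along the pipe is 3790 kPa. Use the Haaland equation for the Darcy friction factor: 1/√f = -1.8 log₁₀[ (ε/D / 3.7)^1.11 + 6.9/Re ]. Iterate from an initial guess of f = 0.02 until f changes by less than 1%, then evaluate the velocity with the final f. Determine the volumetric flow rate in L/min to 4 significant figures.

Rearranging Darcy-Weisbach: V = √(2·ΔP·D/(f·L·ρ)). With ε/D = 1.2e-06/0.05861 = 2.05e-05, iterate starting from f = 0.02:
  f = 0.02 → V = √(2·3.79e+06·0.05861/(0.02·513·817.4)) = 7.278 m/s; Re = ρVD/μ = 1.578e+05; f → 0.01635
  f = 0.01635 → V = 8.05 m/s; Re = 1.745e+05; f → 0.01604
  f = 0.01604 → V = 8.128 m/s; Re = 1.762e+05; f → 0.01601
Converged (Δf/f < 1%). With the final f = 0.01601: V = √(2·3.79e+06·0.05861/(0.01601·513·817.4)) = 8.136 m/s.
Q = V·A = 8.136·(π/4·0.05861²) = 0.02195 m³/s = 1317 L/min.

Q ≈ 1317 L/min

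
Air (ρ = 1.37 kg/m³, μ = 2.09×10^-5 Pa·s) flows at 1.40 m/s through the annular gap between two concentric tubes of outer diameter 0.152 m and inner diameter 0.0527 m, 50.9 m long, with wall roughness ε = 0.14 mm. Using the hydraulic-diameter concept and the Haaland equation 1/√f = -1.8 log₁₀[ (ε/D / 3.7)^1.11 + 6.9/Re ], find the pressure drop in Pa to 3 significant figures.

ΔP ≈ 23.0 Pa

Hydraulic diameter D_h = 4A/P = D_o - D_i = 0.152 - 0.0527 = 0.0993 m.
Re = ρVD_h/μ = 1.37·1.4·0.0993/2.09e-05 = 9113.
ε/D_h = 0.00014/0.0993 = 0.00141; Haaland gives 1/√f = -1.8 log₁₀[0.00016+0.000757] = 5.467, so f = 0.03345.
ΔP = f(L/D_h)(ρV²/2) = 0.03345·50.9/0.0993·1.343 = 23.02 Pa.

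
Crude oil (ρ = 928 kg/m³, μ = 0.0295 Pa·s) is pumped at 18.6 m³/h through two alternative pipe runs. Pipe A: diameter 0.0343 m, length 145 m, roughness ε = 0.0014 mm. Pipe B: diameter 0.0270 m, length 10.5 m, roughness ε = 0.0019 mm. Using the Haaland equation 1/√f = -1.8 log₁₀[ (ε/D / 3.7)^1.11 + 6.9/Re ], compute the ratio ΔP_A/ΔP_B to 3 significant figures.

Pipe A: V = Q/A = 0.005167/0.000924 = 5.592 m/s; Re = 6033; ε/D = 4.08e-05; Haaland → f = 0.0357; ΔP_A = f(L/D)(ρV²/2) = 2.189e+06 Pa.
Pipe B: V = Q/A = 0.005167/0.0005726 = 9.024 m/s; Re = 7664; ε/D = 7.04e-05; Haaland → f = 0.03333; ΔP_B = f(L/D)(ρV²/2) = 4.898e+05 Pa.
ΔP_A/ΔP_B = 2.189e+06/4.898e+05 = 4.47.

ΔP_A/ΔP_B ≈ 4.47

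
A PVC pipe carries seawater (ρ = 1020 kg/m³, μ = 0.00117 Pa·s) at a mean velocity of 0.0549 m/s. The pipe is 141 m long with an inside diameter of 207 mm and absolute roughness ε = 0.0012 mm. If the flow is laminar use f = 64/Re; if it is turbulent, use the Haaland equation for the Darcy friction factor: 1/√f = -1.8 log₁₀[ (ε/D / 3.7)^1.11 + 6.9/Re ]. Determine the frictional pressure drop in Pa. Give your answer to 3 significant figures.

Reynolds number Re = ρVD/μ = 1020 · 0.0549 · 0.207 / 0.00117 = 9907.
Re > 4000 → turbulent. Relative roughness ε/D = 1.2e-06/0.207 = 5.8e-06. Haaland: 1/√f = -1.8 log₁₀[(5.8e-06/3.7)^1.11 + 6.9/9907] = -1.8 log₁₀[3.6e-07 + 0.000696] = 5.682, so f = 0.03097.
Darcy-Weisbach: ΔP = f(L/D)(ρV²/2) = 0.03097·(141/0.207)·(1020·0.0549²/2) = 0.03097·681.2·1.537 = 32.43 Pa.

ΔP ≈ 32.4 Pa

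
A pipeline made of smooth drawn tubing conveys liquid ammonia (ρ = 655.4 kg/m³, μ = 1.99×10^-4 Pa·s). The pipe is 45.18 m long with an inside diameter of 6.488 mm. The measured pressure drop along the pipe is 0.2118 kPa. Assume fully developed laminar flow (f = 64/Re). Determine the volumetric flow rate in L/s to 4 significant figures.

For laminar flow, f = 64/Re with Re = ρVD/μ, so Darcy-Weisbach reduces to ΔP = 32μLV/D². Solving for V: V = ΔP·D²/(32μL) = 211.8·(0.006488)²/(32·0.000199·45.18) = 0.03099 m/s.
Check: Re = ρVD/μ = 655.4·0.03099·0.006488/0.000199 = 662.2 < 2300, so the laminar assumption holds.
Q = V·A = 0.03099·(π/4·0.006488²) = 1.024e-06 m³/s = 0.001024 L/s.

Q ≈ 0.001024 L/s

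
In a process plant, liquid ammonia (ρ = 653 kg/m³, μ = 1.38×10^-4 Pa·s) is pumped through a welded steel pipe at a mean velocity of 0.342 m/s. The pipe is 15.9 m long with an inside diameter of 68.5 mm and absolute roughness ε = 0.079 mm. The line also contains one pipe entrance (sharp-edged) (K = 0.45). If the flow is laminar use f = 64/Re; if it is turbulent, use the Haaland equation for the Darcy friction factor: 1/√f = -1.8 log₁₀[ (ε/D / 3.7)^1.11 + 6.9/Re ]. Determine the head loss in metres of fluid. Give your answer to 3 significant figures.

h_f ≈ 0.0335 m

Reynolds number Re = ρVD/μ = 653 · 0.342 · 0.0685 / 0.000138 = 1.109e+05.
Re > 4000 → turbulent. Relative roughness ε/D = 7.9e-05/0.0685 = 0.00115. Haaland: 1/√f = -1.8 log₁₀[(0.00115/3.7)^1.11 + 6.9/1.109e+05] = -1.8 log₁₀[0.000128 + 6.22e-05] = 6.696, so f = 0.0223.
Total minor-loss coefficient ΣK = 1·0.45 = 0.45.
ΔP = [f·L/D + ΣK]·(ρV²/2) = [0.0223·15.9/0.0685 + 0.45]·(653·0.342²/2) = [5.177 + 0.45]·38.19 = 214.9 Pa.
Head loss h_f = ΔP/(ρg) = 214.9/(653·9.81) = 0.0335 m.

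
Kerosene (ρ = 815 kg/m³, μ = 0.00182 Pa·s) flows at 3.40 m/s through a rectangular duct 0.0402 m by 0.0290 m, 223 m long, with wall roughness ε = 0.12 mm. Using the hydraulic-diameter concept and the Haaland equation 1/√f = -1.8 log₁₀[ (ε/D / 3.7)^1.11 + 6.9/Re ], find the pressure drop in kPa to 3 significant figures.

ΔP ≈ 920 kPa

Hydraulic diameter D_h = 4A/P = 4·(0.0402·0.029)/(2·(0.0402+0.029)) = 0.004663/0.1384 = 0.03369 m.
Re = ρVD_h/μ = 815·3.4·0.03369/0.00182 = 5.13e+04.
ε/D_h = 0.00012/0.03369 = 0.00356; Haaland gives 1/√f = -1.8 log₁₀[0.000448+0.000135] = 5.822, so f = 0.0295.
ΔP = f(L/D_h)(ρV²/2) = 0.0295·223/0.03369·4711 = 9.198e+05 Pa.
ΔP = 920 kPa.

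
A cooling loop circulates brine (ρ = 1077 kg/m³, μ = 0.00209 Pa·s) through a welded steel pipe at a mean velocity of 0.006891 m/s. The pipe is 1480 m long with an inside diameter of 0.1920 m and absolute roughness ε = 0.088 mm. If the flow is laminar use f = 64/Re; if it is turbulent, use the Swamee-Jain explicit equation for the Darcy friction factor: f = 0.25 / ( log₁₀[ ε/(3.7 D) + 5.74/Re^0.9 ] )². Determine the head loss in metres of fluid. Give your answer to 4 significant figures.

h_f ≈ 0.001751 m

Reynolds number Re = ρVD/μ = 1077 · 0.006891 · 0.192 / 0.00209 = 681.8.
Re < 2300 → laminar flow, so f = 64/Re = 64/681.8 = 0.09387 (the turbulent correlation is not needed).
Darcy-Weisbach: ΔP = f(L/D)(ρV²/2) = 0.09387·(1480/0.192)·(1077·0.006891²/2) = 0.09387·7708·0.02557 = 18.5 Pa.
Head loss h_f = ΔP/(ρg) = 18.5/(1077·9.81) = 0.001751 m.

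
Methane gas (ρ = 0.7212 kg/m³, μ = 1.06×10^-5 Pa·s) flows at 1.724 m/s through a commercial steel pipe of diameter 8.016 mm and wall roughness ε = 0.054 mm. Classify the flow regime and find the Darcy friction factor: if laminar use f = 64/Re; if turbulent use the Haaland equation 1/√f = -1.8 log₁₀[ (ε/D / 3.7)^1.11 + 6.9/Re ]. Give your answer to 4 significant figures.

f ≈ 0.06807

Re = ρVD/μ = 0.7212·1.724·0.008016/1.06e-05 = 940.3.
Re < 2300 → laminar, so f = 64/Re = 0.06807 (roughness is irrelevant in laminar flow).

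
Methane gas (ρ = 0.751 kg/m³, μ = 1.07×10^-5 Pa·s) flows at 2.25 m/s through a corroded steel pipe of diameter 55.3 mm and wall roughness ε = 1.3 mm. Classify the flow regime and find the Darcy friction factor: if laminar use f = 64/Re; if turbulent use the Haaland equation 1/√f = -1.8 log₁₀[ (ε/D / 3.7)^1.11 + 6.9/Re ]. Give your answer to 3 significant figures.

f ≈ 0.0557

Re = ρVD/μ = 0.751·2.25·0.0553/1.07e-05 = 8733.
Re > 4000 → turbulent. ε/D = 0.0013/0.0553 = 0.0235; Haaland: 1/√f = -1.8 log₁₀[0.00364 + 0.00079] = 4.236, so f = 0.05573.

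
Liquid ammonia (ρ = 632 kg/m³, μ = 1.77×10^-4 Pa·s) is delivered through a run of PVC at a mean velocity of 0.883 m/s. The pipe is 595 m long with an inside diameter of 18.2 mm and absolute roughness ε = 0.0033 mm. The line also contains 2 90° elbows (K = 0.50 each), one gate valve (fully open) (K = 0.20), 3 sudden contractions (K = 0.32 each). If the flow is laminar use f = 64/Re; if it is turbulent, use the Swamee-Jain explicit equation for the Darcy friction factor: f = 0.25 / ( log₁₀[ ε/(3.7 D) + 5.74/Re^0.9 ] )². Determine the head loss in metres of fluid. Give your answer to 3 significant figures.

h_f ≈ 27.2 m

Reynolds number Re = ρVD/μ = 632 · 0.883 · 0.0182 / 0.000177 = 5.738e+04.
Re > 4000 → turbulent. Relative roughness ε/D = 3.3e-06/0.0182 = 0.000181. Swamee-Jain: f = 0.25/(log₁₀[0.000181/3.7 + 5.74/5.738e+04^0.9])² = 0.25/(log₁₀[4.9e-05 + 0.000299])² = 0.25/(-3.458)² = 0.02091.
Total minor-loss coefficient ΣK = 2·0.5 + 1·0.2 + 3·0.32 = 2.16.
ΔP = [f·L/D + ΣK]·(ρV²/2) = [0.02091·595/0.0182 + 2.16]·(632·0.883²/2) = [683.4 + 2.16]·246.4 = 1.689e+05 Pa.
Head loss h_f = ΔP/(ρg) = 1.689e+05/(632·9.81) = 27.2 m.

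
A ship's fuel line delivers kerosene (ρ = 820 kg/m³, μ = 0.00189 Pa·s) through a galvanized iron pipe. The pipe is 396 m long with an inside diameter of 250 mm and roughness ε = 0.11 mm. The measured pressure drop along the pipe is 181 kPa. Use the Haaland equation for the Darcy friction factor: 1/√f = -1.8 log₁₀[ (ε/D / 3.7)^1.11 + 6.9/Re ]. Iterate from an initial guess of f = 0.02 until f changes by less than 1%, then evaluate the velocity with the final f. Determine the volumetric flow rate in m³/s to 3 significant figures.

Q ≈ 0.197 m³/s

Rearranging Darcy-Weisbach: V = √(2·ΔP·D/(f·L·ρ)). With ε/D = 0.00011/0.25 = 0.00044, iterate starting from f = 0.02:
  f = 0.02 → V = √(2·1.81e+05·0.25/(0.02·396·820)) = 3.733 m/s; Re = ρVD/μ = 4.049e+05; f → 0.01738
  f = 0.01738 → V = 4.005 m/s; Re = 4.344e+05; f → 0.01731
Converged (Δf/f < 1%). With the final f = 0.01731: V = √(2·1.81e+05·0.25/(0.01731·396·820)) = 4.013 m/s.
Q = V·A = 4.013·(π/4·0.25²) = 0.197 m³/s = 0.197 m³/s.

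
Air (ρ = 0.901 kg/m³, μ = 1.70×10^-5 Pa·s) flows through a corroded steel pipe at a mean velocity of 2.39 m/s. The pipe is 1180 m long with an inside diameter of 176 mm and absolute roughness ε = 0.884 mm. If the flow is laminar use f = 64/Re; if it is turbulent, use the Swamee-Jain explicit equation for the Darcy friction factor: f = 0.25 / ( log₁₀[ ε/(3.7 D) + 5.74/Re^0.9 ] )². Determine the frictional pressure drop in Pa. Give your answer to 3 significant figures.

Reynolds number Re = ρVD/μ = 0.901 · 2.39 · 0.176 / 1.7e-05 = 2.229e+04.
Re > 4000 → turbulent. Relative roughness ε/D = 0.000884/0.176 = 0.00502. Swamee-Jain: f = 0.25/(log₁₀[0.00502/3.7 + 5.74/2.229e+04^0.9])² = 0.25/(log₁₀[0.00136 + 0.000701])² = 0.25/(-2.687)² = 0.03464.
Darcy-Weisbach: ΔP = f(L/D)(ρV²/2) = 0.03464·(1180/0.176)·(0.901·2.39²/2) = 0.03464·6705·2.573 = 597.6 Pa.

ΔP ≈ 598 Pa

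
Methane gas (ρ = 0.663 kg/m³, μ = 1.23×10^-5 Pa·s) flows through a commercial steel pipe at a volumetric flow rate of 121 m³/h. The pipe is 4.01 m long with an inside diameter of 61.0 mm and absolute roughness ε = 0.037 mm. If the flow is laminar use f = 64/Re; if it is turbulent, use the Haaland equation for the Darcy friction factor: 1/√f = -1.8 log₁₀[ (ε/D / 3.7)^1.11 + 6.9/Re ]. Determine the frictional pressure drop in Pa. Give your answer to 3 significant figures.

Q = 121 m³/h = 121/3600 = 0.03361 m³/s.
Cross-sectional area A = πD²/4 = π(0.061)²/4 = 0.002922 m²; mean velocity V = Q/A = 0.03361/0.002922 = 11.5 m/s.
Reynolds number Re = ρVD/μ = 0.663 · 11.5 · 0.061 / 1.23e-05 = 3.782e+04.
Re > 4000 → turbulent. Relative roughness ε/D = 3.7e-05/0.061 = 0.000607. Haaland: 1/√f = -1.8 log₁₀[(0.000607/3.7)^1.11 + 6.9/3.782e+04] = -1.8 log₁₀[6.28e-05 + 0.000182] = 6.499, so f = 0.02368.
Darcy-Weisbach: ΔP = f(L/D)(ρV²/2) = 0.02368·(4.01/0.061)·(0.663·11.5²/2) = 0.02368·65.74·43.85 = 68.26 Pa.

ΔP ≈ 68.3 Pa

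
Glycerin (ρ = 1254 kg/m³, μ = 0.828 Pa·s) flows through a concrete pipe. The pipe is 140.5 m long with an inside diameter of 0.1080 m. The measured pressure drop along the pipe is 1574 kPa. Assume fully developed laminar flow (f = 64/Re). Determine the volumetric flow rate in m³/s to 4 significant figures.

Q ≈ 0.04518 m³/s

For laminar flow, f = 64/Re with Re = ρVD/μ, so Darcy-Weisbach reduces to ΔP = 32μLV/D². Solving for V: V = ΔP·D²/(32μL) = 1.574e+06·(0.108)²/(32·0.828·140.5) = 4.932 m/s.
Check: Re = ρVD/μ = 1254·4.932·0.108/0.828 = 806.7 < 2300, so the laminar assumption holds.
Q = V·A = 4.932·(π/4·0.108²) = 0.04518 m³/s = 0.04518 m³/s.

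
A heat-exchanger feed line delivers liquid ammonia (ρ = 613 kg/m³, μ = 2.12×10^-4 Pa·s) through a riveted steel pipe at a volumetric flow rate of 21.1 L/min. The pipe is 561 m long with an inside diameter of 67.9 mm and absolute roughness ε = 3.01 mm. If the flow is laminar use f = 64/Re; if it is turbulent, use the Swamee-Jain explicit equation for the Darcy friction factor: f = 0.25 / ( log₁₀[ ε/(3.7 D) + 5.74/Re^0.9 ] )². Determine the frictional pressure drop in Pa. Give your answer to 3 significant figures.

ΔP ≈ 1670 Pa

Q = 21.1 L/min = 21.1/60000 = 0.0003517 m³/s.
Cross-sectional area A = πD²/4 = π(0.0679)²/4 = 0.003621 m²; mean velocity V = Q/A = 0.0003517/0.003621 = 0.09712 m/s.
Reynolds number Re = ρVD/μ = 613 · 0.09712 · 0.0679 / 0.000212 = 1.907e+04.
Re > 4000 → turbulent. Relative roughness ε/D = 0.00301/0.0679 = 0.0443. Swamee-Jain: f = 0.25/(log₁₀[0.0443/3.7 + 5.74/1.907e+04^0.9])² = 0.25/(log₁₀[0.012 + 0.000807])² = 0.25/(-1.893)² = 0.06975.
Darcy-Weisbach: ΔP = f(L/D)(ρV²/2) = 0.06975·(561/0.0679)·(613·0.09712²/2) = 0.06975·8262·2.891 = 1666 Pa.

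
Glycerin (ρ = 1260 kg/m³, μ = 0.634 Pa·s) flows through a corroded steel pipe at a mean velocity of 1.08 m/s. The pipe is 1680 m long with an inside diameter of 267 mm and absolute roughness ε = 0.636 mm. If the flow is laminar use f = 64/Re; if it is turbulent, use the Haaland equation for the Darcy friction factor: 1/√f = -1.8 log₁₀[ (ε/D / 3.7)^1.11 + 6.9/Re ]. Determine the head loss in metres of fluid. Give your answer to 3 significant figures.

h_f ≈ 41.8 m

Reynolds number Re = ρVD/μ = 1260 · 1.08 · 0.267 / 0.634 = 573.1.
Re < 2300 → laminar flow, so f = 64/Re = 64/573.1 = 0.1117 (the turbulent correlation is not needed).
Darcy-Weisbach: ΔP = f(L/D)(ρV²/2) = 0.1117·(1680/0.267)·(1260·1.08²/2) = 0.1117·6292·734.8 = 5.164e+05 Pa.
Head loss h_f = ΔP/(ρg) = 5.164e+05/(1260·9.81) = 41.8 m.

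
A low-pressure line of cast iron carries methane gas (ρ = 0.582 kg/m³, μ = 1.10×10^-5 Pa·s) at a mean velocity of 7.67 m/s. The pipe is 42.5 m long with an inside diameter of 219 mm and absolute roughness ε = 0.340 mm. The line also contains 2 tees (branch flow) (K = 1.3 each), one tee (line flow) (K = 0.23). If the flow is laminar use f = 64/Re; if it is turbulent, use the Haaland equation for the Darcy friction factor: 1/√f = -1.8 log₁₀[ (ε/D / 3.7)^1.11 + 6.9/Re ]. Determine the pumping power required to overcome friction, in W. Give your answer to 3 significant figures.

P ≈ 37.0 W

Reynolds number Re = ρVD/μ = 0.582 · 7.67 · 0.219 / 1.1e-05 = 8.887e+04.
Re > 4000 → turbulent. Relative roughness ε/D = 0.00034/0.219 = 0.00155. Haaland: 1/√f = -1.8 log₁₀[(0.00155/3.7)^1.11 + 6.9/8.887e+04] = -1.8 log₁₀[0.000178 + 7.76e-05] = 6.465, so f = 0.02392.
Total minor-loss coefficient ΣK = 2·1.3 + 1·0.23 = 2.83.
ΔP = [f·L/D + ΣK]·(ρV²/2) = [0.02392·42.5/0.219 + 2.83]·(0.582·7.67²/2) = [4.643 + 2.83]·17.12 = 127.9 Pa.
Q = V·A = 7.67·0.03767 = 0.2889 m³/s.
Pumping power P = QΔP = 0.2889·127.9 = 36.96 W = 37.0 W.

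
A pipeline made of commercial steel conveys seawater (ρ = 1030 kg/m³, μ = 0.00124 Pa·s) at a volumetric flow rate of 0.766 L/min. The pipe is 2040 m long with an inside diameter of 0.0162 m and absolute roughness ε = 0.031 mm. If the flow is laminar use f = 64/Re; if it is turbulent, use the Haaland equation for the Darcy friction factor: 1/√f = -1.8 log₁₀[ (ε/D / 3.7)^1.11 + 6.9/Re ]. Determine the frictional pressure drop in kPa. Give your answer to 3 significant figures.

Q = 0.766 L/min = 0.766/60000 = 1.277e-05 m³/s.
Cross-sectional area A = πD²/4 = π(0.0162)²/4 = 0.0002061 m²; mean velocity V = Q/A = 1.277e-05/0.0002061 = 0.06194 m/s.
Reynolds number Re = ρVD/μ = 1030 · 0.06194 · 0.0162 / 0.00124 = 833.5.
Re < 2300 → laminar flow, so f = 64/Re = 64/833.5 = 0.07679 (the turbulent correlation is not needed).
Darcy-Weisbach: ΔP = f(L/D)(ρV²/2) = 0.07679·(2040/0.0162)·(1030·0.06194²/2) = 0.07679·1.259e+05·1.976 = 1.91e+04 Pa.
ΔP = 1.91e+04 Pa = 19.1 kPa.

ΔP ≈ 19.1 kPa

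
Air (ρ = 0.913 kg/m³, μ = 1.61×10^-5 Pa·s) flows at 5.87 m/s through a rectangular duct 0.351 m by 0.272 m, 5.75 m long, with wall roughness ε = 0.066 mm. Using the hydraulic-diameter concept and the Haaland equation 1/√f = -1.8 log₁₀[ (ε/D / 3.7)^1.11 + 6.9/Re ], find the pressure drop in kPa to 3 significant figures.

Hydraulic diameter D_h = 4A/P = 4·(0.351·0.272)/(2·(0.351+0.272)) = 0.3819/1.246 = 0.3065 m.
Re = ρVD_h/μ = 0.913·5.87·0.3065/1.61e-05 = 1.02e+05.
ε/D_h = 6.6e-05/0.3065 = 0.000215; Haaland gives 1/√f = -1.8 log₁₀[1.99e-05+6.76e-05] = 7.304, so f = 0.01874.
ΔP = f(L/D_h)(ρV²/2) = 0.01874·5.75/0.3065·15.73 = 5.532 Pa.
ΔP = 0.00553 kPa.

ΔP ≈ 0.00553 kPa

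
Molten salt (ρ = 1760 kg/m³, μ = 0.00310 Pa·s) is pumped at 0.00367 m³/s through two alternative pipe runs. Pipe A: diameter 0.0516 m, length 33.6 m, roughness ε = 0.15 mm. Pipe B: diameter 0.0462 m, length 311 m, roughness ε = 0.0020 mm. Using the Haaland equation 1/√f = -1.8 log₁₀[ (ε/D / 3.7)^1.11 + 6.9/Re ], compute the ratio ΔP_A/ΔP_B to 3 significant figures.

Pipe A: V = Q/A = 0.00367/0.002091 = 1.755 m/s; Re = 5.141e+04; ε/D = 0.00291; Haaland → f = 0.02821; ΔP_A = f(L/D)(ρV²/2) = 4.978e+04 Pa.
Pipe B: V = Q/A = 0.00367/0.001676 = 2.189 m/s; Re = 5.742e+04; ε/D = 4.33e-05; Haaland → f = 0.02021; ΔP_B = f(L/D)(ρV²/2) = 5.737e+05 Pa.
ΔP_A/ΔP_B = 4.978e+04/5.737e+05 = 0.0868.

ΔP_A/ΔP_B ≈ 0.0868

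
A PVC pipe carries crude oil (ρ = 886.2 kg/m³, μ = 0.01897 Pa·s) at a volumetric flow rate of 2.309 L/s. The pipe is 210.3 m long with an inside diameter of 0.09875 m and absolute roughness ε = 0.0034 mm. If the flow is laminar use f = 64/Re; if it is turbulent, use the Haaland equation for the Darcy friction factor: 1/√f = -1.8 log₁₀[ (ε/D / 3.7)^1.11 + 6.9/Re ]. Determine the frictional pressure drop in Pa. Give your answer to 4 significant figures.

ΔP ≈ 3947 Pa

Q = 2.309 L/s = 2.309/1000 = 0.002309 m³/s.
Cross-sectional area A = πD²/4 = π(0.09875)²/4 = 0.007659 m²; mean velocity V = Q/A = 0.002309/0.007659 = 0.3015 m/s.
Reynolds number Re = ρVD/μ = 886.2 · 0.3015 · 0.09875 / 0.019 = 1391.
Re < 2300 → laminar flow, so f = 64/Re = 64/1391 = 0.04602 (the turbulent correlation is not needed).
Darcy-Weisbach: ΔP = f(L/D)(ρV²/2) = 0.04602·(210.3/0.09875)·(886.2·0.3015²/2) = 0.04602·2130·40.27 = 3947 Pa.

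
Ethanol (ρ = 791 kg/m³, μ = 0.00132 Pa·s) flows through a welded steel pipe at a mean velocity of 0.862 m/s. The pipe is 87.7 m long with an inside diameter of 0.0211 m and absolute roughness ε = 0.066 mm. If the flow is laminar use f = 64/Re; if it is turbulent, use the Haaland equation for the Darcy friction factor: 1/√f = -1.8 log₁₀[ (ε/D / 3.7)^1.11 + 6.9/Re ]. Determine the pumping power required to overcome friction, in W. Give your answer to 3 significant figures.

Reynolds number Re = ρVD/μ = 791 · 0.862 · 0.0211 / 0.00132 = 1.09e+04.
Re > 4000 → turbulent. Relative roughness ε/D = 6.6e-05/0.0211 = 0.00313. Haaland: 1/√f = -1.8 log₁₀[(0.00313/3.7)^1.11 + 6.9/1.09e+04] = -1.8 log₁₀[0.000388 + 0.000633] = 5.384, so f = 0.0345.
Darcy-Weisbach: ΔP = f(L/D)(ρV²/2) = 0.0345·(87.7/0.0211)·(791·0.862²/2) = 0.0345·4156·293.9 = 4.214e+04 Pa.
Q = V·A = 0.862·0.0003497 = 0.0003014 m³/s.
Pumping power P = QΔP = 0.0003014·4.214e+04 = 12.70 W = 12.7 W.

P ≈ 12.7 W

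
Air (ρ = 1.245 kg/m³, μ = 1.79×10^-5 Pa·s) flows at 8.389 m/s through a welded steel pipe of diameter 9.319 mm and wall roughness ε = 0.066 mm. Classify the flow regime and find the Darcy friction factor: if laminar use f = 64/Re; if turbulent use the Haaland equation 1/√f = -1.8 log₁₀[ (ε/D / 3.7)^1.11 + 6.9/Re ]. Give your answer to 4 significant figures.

Re = ρVD/μ = 1.245·8.389·0.009319/1.79e-05 = 5437.
Re > 4000 → turbulent. ε/D = 6.6e-05/0.009319 = 0.00708; Haaland: 1/√f = -1.8 log₁₀[0.000962 + 0.00127] = 4.773, so f = 0.0439.

f ≈ 0.04390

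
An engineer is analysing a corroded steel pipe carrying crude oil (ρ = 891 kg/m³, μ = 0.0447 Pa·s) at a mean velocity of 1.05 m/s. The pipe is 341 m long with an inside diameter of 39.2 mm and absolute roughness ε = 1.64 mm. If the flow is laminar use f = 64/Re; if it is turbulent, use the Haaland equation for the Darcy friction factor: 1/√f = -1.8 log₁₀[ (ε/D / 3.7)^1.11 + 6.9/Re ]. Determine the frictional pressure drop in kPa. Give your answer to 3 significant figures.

ΔP ≈ 333 kPa

Reynolds number Re = ρVD/μ = 891 · 1.05 · 0.0392 / 0.0447 = 820.4.
Re < 2300 → laminar flow, so f = 64/Re = 64/820.4 = 0.07801 (the turbulent correlation is not needed).
Darcy-Weisbach: ΔP = f(L/D)(ρV²/2) = 0.07801·(341/0.0392)·(891·1.05²/2) = 0.07801·8699·491.2 = 3.333e+05 Pa.
ΔP = 3.333e+05 Pa = 333 kPa.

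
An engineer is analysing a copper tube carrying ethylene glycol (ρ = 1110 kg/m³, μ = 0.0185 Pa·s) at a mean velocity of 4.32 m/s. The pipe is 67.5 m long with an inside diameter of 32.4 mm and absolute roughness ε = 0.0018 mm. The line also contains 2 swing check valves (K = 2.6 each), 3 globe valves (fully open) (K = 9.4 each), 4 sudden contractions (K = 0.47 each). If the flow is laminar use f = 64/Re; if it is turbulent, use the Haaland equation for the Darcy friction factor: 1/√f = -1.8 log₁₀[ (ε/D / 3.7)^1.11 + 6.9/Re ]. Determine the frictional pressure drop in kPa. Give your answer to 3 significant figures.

ΔP ≈ 1070 kPa

Reynolds number Re = ρVD/μ = 1110 · 4.32 · 0.0324 / 0.0185 = 8398.
Re > 4000 → turbulent. Relative roughness ε/D = 1.8e-06/0.0324 = 5.56e-05. Haaland: 1/√f = -1.8 log₁₀[(5.56e-05/3.7)^1.11 + 6.9/8398] = -1.8 log₁₀[4.43e-06 + 0.000822] = 5.549, so f = 0.03247.
Total minor-loss coefficient ΣK = 2·2.6 + 3·9.4 + 4·0.47 = 35.3.
ΔP = [f·L/D + ΣK]·(ρV²/2) = [0.03247·67.5/0.0324 + 35.3]·(1110·4.32²/2) = [67.65 + 35.3]·1.036e+04 = 1.066e+06 Pa.
ΔP = 1.066e+06 Pa = 1070 kPa.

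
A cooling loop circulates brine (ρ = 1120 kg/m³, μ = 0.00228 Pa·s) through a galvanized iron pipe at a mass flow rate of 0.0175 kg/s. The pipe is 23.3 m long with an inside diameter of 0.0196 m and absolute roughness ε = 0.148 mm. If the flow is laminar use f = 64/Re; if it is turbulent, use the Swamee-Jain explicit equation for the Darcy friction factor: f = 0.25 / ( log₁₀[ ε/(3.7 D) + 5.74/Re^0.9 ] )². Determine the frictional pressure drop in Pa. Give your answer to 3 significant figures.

A = πD²/4 = π(0.0196)²/4 = 0.0003017 m²; mean velocity V = ṁ/(ρA) = 0.0175/(1120 · 0.0003017) = 0.05179 m/s.
Reynolds number Re = ρVD/μ = 1120 · 0.05179 · 0.0196 / 0.00228 = 498.6.
Re < 2300 → laminar flow, so f = 64/Re = 64/498.6 = 0.1284 (the turbulent correlation is not needed).
Darcy-Weisbach: ΔP = f(L/D)(ρV²/2) = 0.1284·(23.3/0.0196)·(1120·0.05179²/2) = 0.1284·1189·1.502 = 229.2 Pa.

ΔP ≈ 229 Pa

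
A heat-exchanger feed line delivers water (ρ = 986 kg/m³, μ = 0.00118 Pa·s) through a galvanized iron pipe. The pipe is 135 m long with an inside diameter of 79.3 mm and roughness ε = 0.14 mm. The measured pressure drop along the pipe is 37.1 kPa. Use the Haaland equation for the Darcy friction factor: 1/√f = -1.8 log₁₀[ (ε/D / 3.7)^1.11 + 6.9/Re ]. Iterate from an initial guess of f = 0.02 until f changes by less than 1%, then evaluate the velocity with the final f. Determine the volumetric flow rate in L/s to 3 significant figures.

Rearranging Darcy-Weisbach: V = √(2·ΔP·D/(f·L·ρ)). With ε/D = 0.00014/0.0793 = 0.00177, iterate starting from f = 0.02:
  f = 0.02 → V = √(2·3.71e+04·0.0793/(0.02·135·986)) = 1.487 m/s; Re = ρVD/μ = 9.851e+04; f → 0.02436
  f = 0.02436 → V = 1.347 m/s; Re = 8.926e+04; f → 0.02452
Converged (Δf/f < 1%). With the final f = 0.02452: V = √(2·3.71e+04·0.0793/(0.02452·135·986)) = 1.343 m/s.
Q = V·A = 1.343·(π/4·0.0793²) = 0.006632 m³/s = 6.63 L/s.

Q ≈ 6.63 L/s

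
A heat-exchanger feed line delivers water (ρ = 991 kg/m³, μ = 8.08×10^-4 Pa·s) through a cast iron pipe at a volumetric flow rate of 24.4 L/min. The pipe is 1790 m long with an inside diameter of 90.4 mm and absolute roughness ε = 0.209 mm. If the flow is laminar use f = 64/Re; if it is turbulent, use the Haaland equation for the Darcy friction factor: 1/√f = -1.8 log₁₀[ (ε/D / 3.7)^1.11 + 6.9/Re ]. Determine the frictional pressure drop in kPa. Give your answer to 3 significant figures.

ΔP ≈ 1.45 kPa

Q = 24.4 L/min = 24.4/60000 = 0.0004067 m³/s.
Cross-sectional area A = πD²/4 = π(0.0904)²/4 = 0.006418 m²; mean velocity V = Q/A = 0.0004067/0.006418 = 0.06336 m/s.
Reynolds number Re = ρVD/μ = 991 · 0.06336 · 0.0904 / 0.000808 = 7025.
Re > 4000 → turbulent. Relative roughness ε/D = 0.000209/0.0904 = 0.00231. Haaland: 1/√f = -1.8 log₁₀[(0.00231/3.7)^1.11 + 6.9/7025] = -1.8 log₁₀[0.000278 + 0.000982] = 5.219, so f = 0.03671.
Darcy-Weisbach: ΔP = f(L/D)(ρV²/2) = 0.03671·(1790/0.0904)·(991·0.06336²/2) = 0.03671·1.98e+04·1.989 = 1446 Pa.
ΔP = 1446 Pa = 1.45 kPa.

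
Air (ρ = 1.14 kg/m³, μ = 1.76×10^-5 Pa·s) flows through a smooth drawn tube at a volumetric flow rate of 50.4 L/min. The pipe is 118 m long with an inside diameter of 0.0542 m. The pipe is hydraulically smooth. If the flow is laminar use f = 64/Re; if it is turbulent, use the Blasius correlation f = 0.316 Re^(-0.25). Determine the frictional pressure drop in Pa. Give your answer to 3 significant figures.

ΔP ≈ 8.24 Pa

Q = 50.4 L/min = 50.4/60000 = 0.00084 m³/s.
Cross-sectional area A = πD²/4 = π(0.0542)²/4 = 0.002307 m²; mean velocity V = Q/A = 0.00084/0.002307 = 0.3641 m/s.
Reynolds number Re = ρVD/μ = 1.14 · 0.3641 · 0.0542 / 1.76e-05 = 1278.
Re < 2300 → laminar flow, so f = 64/Re = 64/1278 = 0.05007 (the turbulent correlation is not needed).
Darcy-Weisbach: ΔP = f(L/D)(ρV²/2) = 0.05007·(118/0.0542)·(1.14·0.3641²/2) = 0.05007·2177·0.07555 = 8.236 Pa.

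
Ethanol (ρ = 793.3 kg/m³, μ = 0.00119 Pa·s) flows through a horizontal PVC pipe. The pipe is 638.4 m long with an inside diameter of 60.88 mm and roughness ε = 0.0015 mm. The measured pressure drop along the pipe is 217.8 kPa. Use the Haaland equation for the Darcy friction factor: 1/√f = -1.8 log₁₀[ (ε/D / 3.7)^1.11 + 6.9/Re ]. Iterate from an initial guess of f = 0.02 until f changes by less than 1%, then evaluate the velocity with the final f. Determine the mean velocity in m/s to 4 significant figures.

V ≈ 1.638 m/s

Rearranging Darcy-Weisbach: V = √(2·ΔP·D/(f·L·ρ)). With ε/D = 1.5e-06/0.06088 = 2.46e-05, iterate starting from f = 0.02:
  f = 0.02 → V = √(2·2.178e+05·0.06088/(0.02·638.4·793.3)) = 1.618 m/s; Re = ρVD/μ = 6.567e+04; f → 0.01957
  f = 0.01957 → V = 1.636 m/s; Re = 6.639e+04; f → 0.01953
Converged (Δf/f < 1%). With the final f = 0.01953: V = √(2·2.178e+05·0.06088/(0.01953·638.4·793.3)) = 1.638 m/s.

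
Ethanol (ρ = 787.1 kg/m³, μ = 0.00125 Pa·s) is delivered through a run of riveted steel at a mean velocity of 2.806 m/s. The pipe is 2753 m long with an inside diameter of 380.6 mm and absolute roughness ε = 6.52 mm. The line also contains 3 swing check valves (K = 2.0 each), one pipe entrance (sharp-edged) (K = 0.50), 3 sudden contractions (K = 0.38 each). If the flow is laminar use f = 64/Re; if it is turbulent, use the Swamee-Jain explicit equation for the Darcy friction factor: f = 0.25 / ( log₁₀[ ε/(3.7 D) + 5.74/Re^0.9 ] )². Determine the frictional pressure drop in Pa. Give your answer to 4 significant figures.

Reynolds number Re = ρVD/μ = 787.1 · 2.806 · 0.3806 / 0.00125 = 6.725e+05.
Re > 4000 → turbulent. Relative roughness ε/D = 0.00652/0.3806 = 0.0171. Swamee-Jain: f = 0.25/(log₁₀[0.0171/3.7 + 5.74/6.725e+05^0.9])² = 0.25/(log₁₀[0.00463 + 3.27e-05])² = 0.25/(-2.331)² = 0.046.
Total minor-loss coefficient ΣK = 3·2 + 1·0.5 + 3·0.38 = 7.64.
ΔP = [f·L/D + ΣK]·(ρV²/2) = [0.046·2753/0.3806 + 7.64]·(787.1·2.806²/2) = [332.7 + 7.64]·3099 = 1.055e+06 Pa.

ΔP ≈ 1055000 Pa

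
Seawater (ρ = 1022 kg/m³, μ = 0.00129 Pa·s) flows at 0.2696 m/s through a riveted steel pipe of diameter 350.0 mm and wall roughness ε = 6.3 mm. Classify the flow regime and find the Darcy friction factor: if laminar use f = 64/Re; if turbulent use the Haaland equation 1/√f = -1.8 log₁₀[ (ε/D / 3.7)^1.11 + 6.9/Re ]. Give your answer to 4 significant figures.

Re = ρVD/μ = 1022·0.2696·0.35/0.00129 = 7.476e+04.
Re > 4000 → turbulent. ε/D = 0.0063/0.35 = 0.018; Haaland: 1/√f = -1.8 log₁₀[0.00271 + 9.23e-05] = 4.595, so f = 0.04736.

f ≈ 0.04736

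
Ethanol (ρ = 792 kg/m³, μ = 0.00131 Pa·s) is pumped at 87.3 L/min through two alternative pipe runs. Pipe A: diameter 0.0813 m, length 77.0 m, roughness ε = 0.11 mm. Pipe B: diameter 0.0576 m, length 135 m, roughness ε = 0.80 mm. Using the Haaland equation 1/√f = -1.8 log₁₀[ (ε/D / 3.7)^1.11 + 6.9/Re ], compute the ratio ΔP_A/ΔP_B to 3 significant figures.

Pipe A: V = Q/A = 0.001455/0.005191 = 0.2803 m/s; Re = 1.378e+04; ε/D = 0.00135; Haaland → f = 0.03044; ΔP_A = f(L/D)(ρV²/2) = 896.7 Pa.
Pipe B: V = Q/A = 0.001455/0.002606 = 0.5584 m/s; Re = 1.944e+04; ε/D = 0.0139; Haaland → f = 0.04488; ΔP_B = f(L/D)(ρV²/2) = 1.299e+04 Pa.
ΔP_A/ΔP_B = 896.7/1.299e+04 = 0.0690.

ΔP_A/ΔP_B ≈ 0.0690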